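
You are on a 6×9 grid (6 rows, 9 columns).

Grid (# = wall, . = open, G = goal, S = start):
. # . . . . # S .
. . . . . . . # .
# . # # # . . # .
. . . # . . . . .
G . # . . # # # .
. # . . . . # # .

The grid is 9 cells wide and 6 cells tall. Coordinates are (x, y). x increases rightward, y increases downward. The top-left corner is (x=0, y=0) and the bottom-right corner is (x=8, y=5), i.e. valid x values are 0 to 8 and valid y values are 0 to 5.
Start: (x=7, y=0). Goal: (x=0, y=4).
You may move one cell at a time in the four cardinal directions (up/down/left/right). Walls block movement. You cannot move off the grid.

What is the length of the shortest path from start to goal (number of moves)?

Answer: Shortest path length: 17

Derivation:
BFS from (x=7, y=0) until reaching (x=0, y=4):
  Distance 0: (x=7, y=0)
  Distance 1: (x=8, y=0)
  Distance 2: (x=8, y=1)
  Distance 3: (x=8, y=2)
  Distance 4: (x=8, y=3)
  Distance 5: (x=7, y=3), (x=8, y=4)
  Distance 6: (x=6, y=3), (x=8, y=5)
  Distance 7: (x=6, y=2), (x=5, y=3)
  Distance 8: (x=6, y=1), (x=5, y=2), (x=4, y=3)
  Distance 9: (x=5, y=1), (x=4, y=4)
  Distance 10: (x=5, y=0), (x=4, y=1), (x=3, y=4), (x=4, y=5)
  Distance 11: (x=4, y=0), (x=3, y=1), (x=3, y=5), (x=5, y=5)
  Distance 12: (x=3, y=0), (x=2, y=1), (x=2, y=5)
  Distance 13: (x=2, y=0), (x=1, y=1)
  Distance 14: (x=0, y=1), (x=1, y=2)
  Distance 15: (x=0, y=0), (x=1, y=3)
  Distance 16: (x=0, y=3), (x=2, y=3), (x=1, y=4)
  Distance 17: (x=0, y=4)  <- goal reached here
One shortest path (17 moves): (x=7, y=0) -> (x=8, y=0) -> (x=8, y=1) -> (x=8, y=2) -> (x=8, y=3) -> (x=7, y=3) -> (x=6, y=3) -> (x=5, y=3) -> (x=5, y=2) -> (x=5, y=1) -> (x=4, y=1) -> (x=3, y=1) -> (x=2, y=1) -> (x=1, y=1) -> (x=1, y=2) -> (x=1, y=3) -> (x=0, y=3) -> (x=0, y=4)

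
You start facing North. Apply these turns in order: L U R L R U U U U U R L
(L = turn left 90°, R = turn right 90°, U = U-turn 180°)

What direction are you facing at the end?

Answer: Final heading: North

Derivation:
Start: North
  L (left (90° counter-clockwise)) -> West
  U (U-turn (180°)) -> East
  R (right (90° clockwise)) -> South
  L (left (90° counter-clockwise)) -> East
  R (right (90° clockwise)) -> South
  U (U-turn (180°)) -> North
  U (U-turn (180°)) -> South
  U (U-turn (180°)) -> North
  U (U-turn (180°)) -> South
  U (U-turn (180°)) -> North
  R (right (90° clockwise)) -> East
  L (left (90° counter-clockwise)) -> North
Final: North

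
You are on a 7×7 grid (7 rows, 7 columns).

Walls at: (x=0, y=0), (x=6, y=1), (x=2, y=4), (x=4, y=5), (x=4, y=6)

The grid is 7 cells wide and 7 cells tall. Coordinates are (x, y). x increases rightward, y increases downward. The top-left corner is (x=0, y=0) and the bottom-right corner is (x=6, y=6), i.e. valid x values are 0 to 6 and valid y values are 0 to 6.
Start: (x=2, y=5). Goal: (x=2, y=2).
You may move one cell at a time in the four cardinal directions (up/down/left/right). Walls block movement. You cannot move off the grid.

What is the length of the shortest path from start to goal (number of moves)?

Answer: Shortest path length: 5

Derivation:
BFS from (x=2, y=5) until reaching (x=2, y=2):
  Distance 0: (x=2, y=5)
  Distance 1: (x=1, y=5), (x=3, y=5), (x=2, y=6)
  Distance 2: (x=1, y=4), (x=3, y=4), (x=0, y=5), (x=1, y=6), (x=3, y=6)
  Distance 3: (x=1, y=3), (x=3, y=3), (x=0, y=4), (x=4, y=4), (x=0, y=6)
  Distance 4: (x=1, y=2), (x=3, y=2), (x=0, y=3), (x=2, y=3), (x=4, y=3), (x=5, y=4)
  Distance 5: (x=1, y=1), (x=3, y=1), (x=0, y=2), (x=2, y=2), (x=4, y=2), (x=5, y=3), (x=6, y=4), (x=5, y=5)  <- goal reached here
One shortest path (5 moves): (x=2, y=5) -> (x=3, y=5) -> (x=3, y=4) -> (x=3, y=3) -> (x=2, y=3) -> (x=2, y=2)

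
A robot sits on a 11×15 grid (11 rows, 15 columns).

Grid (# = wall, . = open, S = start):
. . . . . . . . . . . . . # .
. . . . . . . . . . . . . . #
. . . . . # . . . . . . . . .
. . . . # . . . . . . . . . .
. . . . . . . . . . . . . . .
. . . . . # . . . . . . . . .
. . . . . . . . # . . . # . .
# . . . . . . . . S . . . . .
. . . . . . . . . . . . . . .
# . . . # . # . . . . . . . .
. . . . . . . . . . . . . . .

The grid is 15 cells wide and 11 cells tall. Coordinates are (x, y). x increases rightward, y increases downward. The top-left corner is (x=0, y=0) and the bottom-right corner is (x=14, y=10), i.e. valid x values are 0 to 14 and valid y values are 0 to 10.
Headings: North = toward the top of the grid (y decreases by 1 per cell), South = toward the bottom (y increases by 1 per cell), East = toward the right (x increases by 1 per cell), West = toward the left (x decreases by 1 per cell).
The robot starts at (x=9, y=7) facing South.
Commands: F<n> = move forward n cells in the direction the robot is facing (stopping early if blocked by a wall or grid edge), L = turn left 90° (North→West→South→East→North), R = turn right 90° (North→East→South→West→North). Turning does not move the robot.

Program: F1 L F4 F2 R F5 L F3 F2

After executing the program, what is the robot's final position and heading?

Start: (x=9, y=7), facing South
  F1: move forward 1, now at (x=9, y=8)
  L: turn left, now facing East
  F4: move forward 4, now at (x=13, y=8)
  F2: move forward 1/2 (blocked), now at (x=14, y=8)
  R: turn right, now facing South
  F5: move forward 2/5 (blocked), now at (x=14, y=10)
  L: turn left, now facing East
  F3: move forward 0/3 (blocked), now at (x=14, y=10)
  F2: move forward 0/2 (blocked), now at (x=14, y=10)
Final: (x=14, y=10), facing East

Answer: Final position: (x=14, y=10), facing East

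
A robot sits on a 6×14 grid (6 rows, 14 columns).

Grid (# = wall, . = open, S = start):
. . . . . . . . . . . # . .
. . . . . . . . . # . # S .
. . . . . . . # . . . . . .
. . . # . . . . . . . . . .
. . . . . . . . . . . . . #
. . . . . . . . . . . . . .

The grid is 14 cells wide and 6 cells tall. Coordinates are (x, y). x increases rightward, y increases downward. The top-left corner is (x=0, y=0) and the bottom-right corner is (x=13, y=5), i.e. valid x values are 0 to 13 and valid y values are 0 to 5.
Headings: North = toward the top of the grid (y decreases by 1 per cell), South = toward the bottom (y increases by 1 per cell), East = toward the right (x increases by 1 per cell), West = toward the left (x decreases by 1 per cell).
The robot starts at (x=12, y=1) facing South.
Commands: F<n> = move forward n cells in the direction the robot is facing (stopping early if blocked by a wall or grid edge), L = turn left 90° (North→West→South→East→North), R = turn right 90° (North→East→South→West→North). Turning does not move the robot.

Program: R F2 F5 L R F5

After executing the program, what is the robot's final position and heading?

Start: (x=12, y=1), facing South
  R: turn right, now facing West
  F2: move forward 0/2 (blocked), now at (x=12, y=1)
  F5: move forward 0/5 (blocked), now at (x=12, y=1)
  L: turn left, now facing South
  R: turn right, now facing West
  F5: move forward 0/5 (blocked), now at (x=12, y=1)
Final: (x=12, y=1), facing West

Answer: Final position: (x=12, y=1), facing West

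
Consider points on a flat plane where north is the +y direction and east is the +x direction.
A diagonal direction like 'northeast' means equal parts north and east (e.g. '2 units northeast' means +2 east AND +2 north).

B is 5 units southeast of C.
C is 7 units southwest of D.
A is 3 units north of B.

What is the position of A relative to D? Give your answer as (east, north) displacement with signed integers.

Place D at the origin (east=0, north=0).
  C is 7 units southwest of D: delta (east=-7, north=-7); C at (east=-7, north=-7).
  B is 5 units southeast of C: delta (east=+5, north=-5); B at (east=-2, north=-12).
  A is 3 units north of B: delta (east=+0, north=+3); A at (east=-2, north=-9).
Therefore A relative to D: (east=-2, north=-9).

Answer: A is at (east=-2, north=-9) relative to D.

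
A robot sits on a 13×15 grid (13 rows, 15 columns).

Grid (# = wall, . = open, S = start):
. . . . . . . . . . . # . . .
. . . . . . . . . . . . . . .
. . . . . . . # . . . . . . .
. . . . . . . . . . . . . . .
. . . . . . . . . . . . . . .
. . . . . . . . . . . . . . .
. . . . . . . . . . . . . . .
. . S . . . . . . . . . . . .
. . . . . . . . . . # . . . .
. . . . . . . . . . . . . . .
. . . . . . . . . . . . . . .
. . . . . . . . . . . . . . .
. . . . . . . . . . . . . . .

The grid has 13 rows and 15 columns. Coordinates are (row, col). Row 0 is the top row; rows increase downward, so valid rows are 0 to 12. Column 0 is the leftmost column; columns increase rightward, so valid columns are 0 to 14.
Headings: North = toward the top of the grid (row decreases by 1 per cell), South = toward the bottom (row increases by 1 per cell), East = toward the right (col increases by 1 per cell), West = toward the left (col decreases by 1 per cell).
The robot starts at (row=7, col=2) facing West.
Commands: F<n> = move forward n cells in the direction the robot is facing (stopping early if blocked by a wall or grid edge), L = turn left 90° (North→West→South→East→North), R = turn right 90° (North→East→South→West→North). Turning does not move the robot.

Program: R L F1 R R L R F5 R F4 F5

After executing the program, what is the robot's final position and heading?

Answer: Final position: (row=12, col=6), facing South

Derivation:
Start: (row=7, col=2), facing West
  R: turn right, now facing North
  L: turn left, now facing West
  F1: move forward 1, now at (row=7, col=1)
  R: turn right, now facing North
  R: turn right, now facing East
  L: turn left, now facing North
  R: turn right, now facing East
  F5: move forward 5, now at (row=7, col=6)
  R: turn right, now facing South
  F4: move forward 4, now at (row=11, col=6)
  F5: move forward 1/5 (blocked), now at (row=12, col=6)
Final: (row=12, col=6), facing South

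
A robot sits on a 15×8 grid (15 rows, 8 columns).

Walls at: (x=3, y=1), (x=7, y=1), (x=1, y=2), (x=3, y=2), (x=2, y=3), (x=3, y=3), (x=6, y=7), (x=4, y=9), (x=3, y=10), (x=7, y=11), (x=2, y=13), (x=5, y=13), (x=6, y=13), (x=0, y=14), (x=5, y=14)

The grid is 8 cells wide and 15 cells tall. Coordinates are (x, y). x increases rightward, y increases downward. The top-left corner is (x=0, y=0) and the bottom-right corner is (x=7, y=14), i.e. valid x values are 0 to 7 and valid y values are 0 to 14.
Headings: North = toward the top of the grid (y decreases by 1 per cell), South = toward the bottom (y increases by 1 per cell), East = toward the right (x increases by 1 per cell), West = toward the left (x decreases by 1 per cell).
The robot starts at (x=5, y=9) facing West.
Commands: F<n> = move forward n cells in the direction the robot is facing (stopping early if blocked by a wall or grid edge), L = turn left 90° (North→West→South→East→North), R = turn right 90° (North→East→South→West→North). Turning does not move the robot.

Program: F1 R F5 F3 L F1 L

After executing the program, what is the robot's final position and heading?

Answer: Final position: (x=4, y=1), facing South

Derivation:
Start: (x=5, y=9), facing West
  F1: move forward 0/1 (blocked), now at (x=5, y=9)
  R: turn right, now facing North
  F5: move forward 5, now at (x=5, y=4)
  F3: move forward 3, now at (x=5, y=1)
  L: turn left, now facing West
  F1: move forward 1, now at (x=4, y=1)
  L: turn left, now facing South
Final: (x=4, y=1), facing South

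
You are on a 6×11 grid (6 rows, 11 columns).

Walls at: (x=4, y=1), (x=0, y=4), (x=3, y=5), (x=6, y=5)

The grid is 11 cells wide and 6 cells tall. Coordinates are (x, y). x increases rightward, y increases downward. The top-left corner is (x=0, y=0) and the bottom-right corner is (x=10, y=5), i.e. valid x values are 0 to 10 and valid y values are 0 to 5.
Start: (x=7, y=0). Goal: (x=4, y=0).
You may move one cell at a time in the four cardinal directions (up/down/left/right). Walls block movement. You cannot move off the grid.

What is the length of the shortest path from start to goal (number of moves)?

Answer: Shortest path length: 3

Derivation:
BFS from (x=7, y=0) until reaching (x=4, y=0):
  Distance 0: (x=7, y=0)
  Distance 1: (x=6, y=0), (x=8, y=0), (x=7, y=1)
  Distance 2: (x=5, y=0), (x=9, y=0), (x=6, y=1), (x=8, y=1), (x=7, y=2)
  Distance 3: (x=4, y=0), (x=10, y=0), (x=5, y=1), (x=9, y=1), (x=6, y=2), (x=8, y=2), (x=7, y=3)  <- goal reached here
One shortest path (3 moves): (x=7, y=0) -> (x=6, y=0) -> (x=5, y=0) -> (x=4, y=0)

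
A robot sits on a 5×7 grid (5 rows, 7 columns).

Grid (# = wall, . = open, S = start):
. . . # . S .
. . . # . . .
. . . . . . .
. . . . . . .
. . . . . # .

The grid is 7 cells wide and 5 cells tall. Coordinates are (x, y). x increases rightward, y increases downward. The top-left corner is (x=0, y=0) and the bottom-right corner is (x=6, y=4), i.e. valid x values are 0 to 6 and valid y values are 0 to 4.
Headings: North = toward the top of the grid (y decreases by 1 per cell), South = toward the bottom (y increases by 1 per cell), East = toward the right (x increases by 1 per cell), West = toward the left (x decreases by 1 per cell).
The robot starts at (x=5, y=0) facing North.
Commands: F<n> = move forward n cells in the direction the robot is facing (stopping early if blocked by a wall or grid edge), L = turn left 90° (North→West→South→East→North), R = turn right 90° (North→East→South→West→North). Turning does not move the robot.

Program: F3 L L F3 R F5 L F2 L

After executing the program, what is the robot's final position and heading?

Answer: Final position: (x=0, y=4), facing East

Derivation:
Start: (x=5, y=0), facing North
  F3: move forward 0/3 (blocked), now at (x=5, y=0)
  L: turn left, now facing West
  L: turn left, now facing South
  F3: move forward 3, now at (x=5, y=3)
  R: turn right, now facing West
  F5: move forward 5, now at (x=0, y=3)
  L: turn left, now facing South
  F2: move forward 1/2 (blocked), now at (x=0, y=4)
  L: turn left, now facing East
Final: (x=0, y=4), facing East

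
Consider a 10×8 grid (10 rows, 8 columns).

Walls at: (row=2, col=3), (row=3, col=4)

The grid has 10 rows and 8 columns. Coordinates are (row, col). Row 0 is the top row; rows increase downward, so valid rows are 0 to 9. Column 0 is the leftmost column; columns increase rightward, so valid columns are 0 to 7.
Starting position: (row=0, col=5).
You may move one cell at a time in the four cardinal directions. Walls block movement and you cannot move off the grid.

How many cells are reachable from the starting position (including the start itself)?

Answer: Reachable cells: 78

Derivation:
BFS flood-fill from (row=0, col=5):
  Distance 0: (row=0, col=5)
  Distance 1: (row=0, col=4), (row=0, col=6), (row=1, col=5)
  Distance 2: (row=0, col=3), (row=0, col=7), (row=1, col=4), (row=1, col=6), (row=2, col=5)
  Distance 3: (row=0, col=2), (row=1, col=3), (row=1, col=7), (row=2, col=4), (row=2, col=6), (row=3, col=5)
  Distance 4: (row=0, col=1), (row=1, col=2), (row=2, col=7), (row=3, col=6), (row=4, col=5)
  Distance 5: (row=0, col=0), (row=1, col=1), (row=2, col=2), (row=3, col=7), (row=4, col=4), (row=4, col=6), (row=5, col=5)
  Distance 6: (row=1, col=0), (row=2, col=1), (row=3, col=2), (row=4, col=3), (row=4, col=7), (row=5, col=4), (row=5, col=6), (row=6, col=5)
  Distance 7: (row=2, col=0), (row=3, col=1), (row=3, col=3), (row=4, col=2), (row=5, col=3), (row=5, col=7), (row=6, col=4), (row=6, col=6), (row=7, col=5)
  Distance 8: (row=3, col=0), (row=4, col=1), (row=5, col=2), (row=6, col=3), (row=6, col=7), (row=7, col=4), (row=7, col=6), (row=8, col=5)
  Distance 9: (row=4, col=0), (row=5, col=1), (row=6, col=2), (row=7, col=3), (row=7, col=7), (row=8, col=4), (row=8, col=6), (row=9, col=5)
  Distance 10: (row=5, col=0), (row=6, col=1), (row=7, col=2), (row=8, col=3), (row=8, col=7), (row=9, col=4), (row=9, col=6)
  Distance 11: (row=6, col=0), (row=7, col=1), (row=8, col=2), (row=9, col=3), (row=9, col=7)
  Distance 12: (row=7, col=0), (row=8, col=1), (row=9, col=2)
  Distance 13: (row=8, col=0), (row=9, col=1)
  Distance 14: (row=9, col=0)
Total reachable: 78 (grid has 78 open cells total)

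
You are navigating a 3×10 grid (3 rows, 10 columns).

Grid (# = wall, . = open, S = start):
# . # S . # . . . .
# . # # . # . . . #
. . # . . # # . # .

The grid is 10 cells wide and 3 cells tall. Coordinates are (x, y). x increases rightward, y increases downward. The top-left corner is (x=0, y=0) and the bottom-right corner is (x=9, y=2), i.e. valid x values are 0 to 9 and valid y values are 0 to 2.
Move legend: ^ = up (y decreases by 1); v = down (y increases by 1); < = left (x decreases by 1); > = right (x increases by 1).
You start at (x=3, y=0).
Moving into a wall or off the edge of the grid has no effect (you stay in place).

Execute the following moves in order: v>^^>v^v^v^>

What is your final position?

Start: (x=3, y=0)
  v (down): blocked, stay at (x=3, y=0)
  > (right): (x=3, y=0) -> (x=4, y=0)
  ^ (up): blocked, stay at (x=4, y=0)
  ^ (up): blocked, stay at (x=4, y=0)
  > (right): blocked, stay at (x=4, y=0)
  v (down): (x=4, y=0) -> (x=4, y=1)
  ^ (up): (x=4, y=1) -> (x=4, y=0)
  v (down): (x=4, y=0) -> (x=4, y=1)
  ^ (up): (x=4, y=1) -> (x=4, y=0)
  v (down): (x=4, y=0) -> (x=4, y=1)
  ^ (up): (x=4, y=1) -> (x=4, y=0)
  > (right): blocked, stay at (x=4, y=0)
Final: (x=4, y=0)

Answer: Final position: (x=4, y=0)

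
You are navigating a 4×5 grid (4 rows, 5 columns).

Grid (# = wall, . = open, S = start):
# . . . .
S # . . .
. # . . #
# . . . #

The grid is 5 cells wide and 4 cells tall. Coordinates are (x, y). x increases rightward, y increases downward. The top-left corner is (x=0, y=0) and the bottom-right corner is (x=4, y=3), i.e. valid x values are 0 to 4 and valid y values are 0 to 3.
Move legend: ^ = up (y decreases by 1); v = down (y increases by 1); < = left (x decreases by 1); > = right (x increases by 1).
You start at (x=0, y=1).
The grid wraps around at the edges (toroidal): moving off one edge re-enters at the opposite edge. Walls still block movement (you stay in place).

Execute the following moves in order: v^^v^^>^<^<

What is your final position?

Start: (x=0, y=1)
  v (down): (x=0, y=1) -> (x=0, y=2)
  ^ (up): (x=0, y=2) -> (x=0, y=1)
  ^ (up): blocked, stay at (x=0, y=1)
  v (down): (x=0, y=1) -> (x=0, y=2)
  ^ (up): (x=0, y=2) -> (x=0, y=1)
  ^ (up): blocked, stay at (x=0, y=1)
  > (right): blocked, stay at (x=0, y=1)
  ^ (up): blocked, stay at (x=0, y=1)
  < (left): (x=0, y=1) -> (x=4, y=1)
  ^ (up): (x=4, y=1) -> (x=4, y=0)
  < (left): (x=4, y=0) -> (x=3, y=0)
Final: (x=3, y=0)

Answer: Final position: (x=3, y=0)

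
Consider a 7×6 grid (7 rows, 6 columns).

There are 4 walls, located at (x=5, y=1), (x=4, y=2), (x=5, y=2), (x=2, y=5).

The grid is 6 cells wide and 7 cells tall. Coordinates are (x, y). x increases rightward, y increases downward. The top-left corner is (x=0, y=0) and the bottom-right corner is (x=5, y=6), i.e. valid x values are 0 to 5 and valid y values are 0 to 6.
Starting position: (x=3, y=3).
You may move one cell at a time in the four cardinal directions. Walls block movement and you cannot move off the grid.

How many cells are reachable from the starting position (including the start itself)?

BFS flood-fill from (x=3, y=3):
  Distance 0: (x=3, y=3)
  Distance 1: (x=3, y=2), (x=2, y=3), (x=4, y=3), (x=3, y=4)
  Distance 2: (x=3, y=1), (x=2, y=2), (x=1, y=3), (x=5, y=3), (x=2, y=4), (x=4, y=4), (x=3, y=5)
  Distance 3: (x=3, y=0), (x=2, y=1), (x=4, y=1), (x=1, y=2), (x=0, y=3), (x=1, y=4), (x=5, y=4), (x=4, y=5), (x=3, y=6)
  Distance 4: (x=2, y=0), (x=4, y=0), (x=1, y=1), (x=0, y=2), (x=0, y=4), (x=1, y=5), (x=5, y=5), (x=2, y=6), (x=4, y=6)
  Distance 5: (x=1, y=0), (x=5, y=0), (x=0, y=1), (x=0, y=5), (x=1, y=6), (x=5, y=6)
  Distance 6: (x=0, y=0), (x=0, y=6)
Total reachable: 38 (grid has 38 open cells total)

Answer: Reachable cells: 38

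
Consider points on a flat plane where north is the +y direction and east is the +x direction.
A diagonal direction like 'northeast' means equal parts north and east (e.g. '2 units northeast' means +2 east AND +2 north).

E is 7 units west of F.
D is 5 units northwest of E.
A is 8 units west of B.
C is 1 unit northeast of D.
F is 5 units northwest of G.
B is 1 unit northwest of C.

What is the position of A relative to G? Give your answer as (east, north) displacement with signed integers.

Place G at the origin (east=0, north=0).
  F is 5 units northwest of G: delta (east=-5, north=+5); F at (east=-5, north=5).
  E is 7 units west of F: delta (east=-7, north=+0); E at (east=-12, north=5).
  D is 5 units northwest of E: delta (east=-5, north=+5); D at (east=-17, north=10).
  C is 1 unit northeast of D: delta (east=+1, north=+1); C at (east=-16, north=11).
  B is 1 unit northwest of C: delta (east=-1, north=+1); B at (east=-17, north=12).
  A is 8 units west of B: delta (east=-8, north=+0); A at (east=-25, north=12).
Therefore A relative to G: (east=-25, north=12).

Answer: A is at (east=-25, north=12) relative to G.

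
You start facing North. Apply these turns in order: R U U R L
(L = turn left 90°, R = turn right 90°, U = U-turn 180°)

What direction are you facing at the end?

Start: North
  R (right (90° clockwise)) -> East
  U (U-turn (180°)) -> West
  U (U-turn (180°)) -> East
  R (right (90° clockwise)) -> South
  L (left (90° counter-clockwise)) -> East
Final: East

Answer: Final heading: East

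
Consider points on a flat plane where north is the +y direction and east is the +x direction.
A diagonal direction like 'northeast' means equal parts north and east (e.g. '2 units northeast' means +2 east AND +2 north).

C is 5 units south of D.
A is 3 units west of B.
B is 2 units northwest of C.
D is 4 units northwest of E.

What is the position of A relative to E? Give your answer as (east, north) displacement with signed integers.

Answer: A is at (east=-9, north=1) relative to E.

Derivation:
Place E at the origin (east=0, north=0).
  D is 4 units northwest of E: delta (east=-4, north=+4); D at (east=-4, north=4).
  C is 5 units south of D: delta (east=+0, north=-5); C at (east=-4, north=-1).
  B is 2 units northwest of C: delta (east=-2, north=+2); B at (east=-6, north=1).
  A is 3 units west of B: delta (east=-3, north=+0); A at (east=-9, north=1).
Therefore A relative to E: (east=-9, north=1).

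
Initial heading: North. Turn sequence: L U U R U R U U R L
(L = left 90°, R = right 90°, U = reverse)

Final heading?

Start: North
  L (left (90° counter-clockwise)) -> West
  U (U-turn (180°)) -> East
  U (U-turn (180°)) -> West
  R (right (90° clockwise)) -> North
  U (U-turn (180°)) -> South
  R (right (90° clockwise)) -> West
  U (U-turn (180°)) -> East
  U (U-turn (180°)) -> West
  R (right (90° clockwise)) -> North
  L (left (90° counter-clockwise)) -> West
Final: West

Answer: Final heading: West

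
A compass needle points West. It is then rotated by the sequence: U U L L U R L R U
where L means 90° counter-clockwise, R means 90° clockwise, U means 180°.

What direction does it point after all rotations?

Answer: Final heading: South

Derivation:
Start: West
  U (U-turn (180°)) -> East
  U (U-turn (180°)) -> West
  L (left (90° counter-clockwise)) -> South
  L (left (90° counter-clockwise)) -> East
  U (U-turn (180°)) -> West
  R (right (90° clockwise)) -> North
  L (left (90° counter-clockwise)) -> West
  R (right (90° clockwise)) -> North
  U (U-turn (180°)) -> South
Final: South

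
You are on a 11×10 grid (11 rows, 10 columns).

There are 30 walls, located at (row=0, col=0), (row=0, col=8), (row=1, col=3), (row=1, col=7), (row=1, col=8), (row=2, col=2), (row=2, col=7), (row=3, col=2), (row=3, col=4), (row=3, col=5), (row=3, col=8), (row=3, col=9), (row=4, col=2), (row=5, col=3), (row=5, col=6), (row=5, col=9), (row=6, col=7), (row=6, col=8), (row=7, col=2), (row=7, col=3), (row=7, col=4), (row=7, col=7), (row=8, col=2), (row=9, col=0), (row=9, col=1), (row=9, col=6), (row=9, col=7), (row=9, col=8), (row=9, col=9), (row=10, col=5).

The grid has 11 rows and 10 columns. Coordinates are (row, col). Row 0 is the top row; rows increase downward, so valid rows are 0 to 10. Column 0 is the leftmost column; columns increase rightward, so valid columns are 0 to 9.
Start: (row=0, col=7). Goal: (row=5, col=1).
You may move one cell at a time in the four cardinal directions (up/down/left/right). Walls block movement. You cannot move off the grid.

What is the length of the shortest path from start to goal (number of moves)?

Answer: Shortest path length: 11

Derivation:
BFS from (row=0, col=7) until reaching (row=5, col=1):
  Distance 0: (row=0, col=7)
  Distance 1: (row=0, col=6)
  Distance 2: (row=0, col=5), (row=1, col=6)
  Distance 3: (row=0, col=4), (row=1, col=5), (row=2, col=6)
  Distance 4: (row=0, col=3), (row=1, col=4), (row=2, col=5), (row=3, col=6)
  Distance 5: (row=0, col=2), (row=2, col=4), (row=3, col=7), (row=4, col=6)
  Distance 6: (row=0, col=1), (row=1, col=2), (row=2, col=3), (row=4, col=5), (row=4, col=7)
  Distance 7: (row=1, col=1), (row=3, col=3), (row=4, col=4), (row=4, col=8), (row=5, col=5), (row=5, col=7)
  Distance 8: (row=1, col=0), (row=2, col=1), (row=4, col=3), (row=4, col=9), (row=5, col=4), (row=5, col=8), (row=6, col=5)
  Distance 9: (row=2, col=0), (row=3, col=1), (row=6, col=4), (row=6, col=6), (row=7, col=5)
  Distance 10: (row=3, col=0), (row=4, col=1), (row=6, col=3), (row=7, col=6), (row=8, col=5)
  Distance 11: (row=4, col=0), (row=5, col=1), (row=6, col=2), (row=8, col=4), (row=8, col=6), (row=9, col=5)  <- goal reached here
One shortest path (11 moves): (row=0, col=7) -> (row=0, col=6) -> (row=0, col=5) -> (row=0, col=4) -> (row=0, col=3) -> (row=0, col=2) -> (row=0, col=1) -> (row=1, col=1) -> (row=2, col=1) -> (row=3, col=1) -> (row=4, col=1) -> (row=5, col=1)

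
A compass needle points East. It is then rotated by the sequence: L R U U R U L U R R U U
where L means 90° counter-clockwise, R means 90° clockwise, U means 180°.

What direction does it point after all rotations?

Start: East
  L (left (90° counter-clockwise)) -> North
  R (right (90° clockwise)) -> East
  U (U-turn (180°)) -> West
  U (U-turn (180°)) -> East
  R (right (90° clockwise)) -> South
  U (U-turn (180°)) -> North
  L (left (90° counter-clockwise)) -> West
  U (U-turn (180°)) -> East
  R (right (90° clockwise)) -> South
  R (right (90° clockwise)) -> West
  U (U-turn (180°)) -> East
  U (U-turn (180°)) -> West
Final: West

Answer: Final heading: West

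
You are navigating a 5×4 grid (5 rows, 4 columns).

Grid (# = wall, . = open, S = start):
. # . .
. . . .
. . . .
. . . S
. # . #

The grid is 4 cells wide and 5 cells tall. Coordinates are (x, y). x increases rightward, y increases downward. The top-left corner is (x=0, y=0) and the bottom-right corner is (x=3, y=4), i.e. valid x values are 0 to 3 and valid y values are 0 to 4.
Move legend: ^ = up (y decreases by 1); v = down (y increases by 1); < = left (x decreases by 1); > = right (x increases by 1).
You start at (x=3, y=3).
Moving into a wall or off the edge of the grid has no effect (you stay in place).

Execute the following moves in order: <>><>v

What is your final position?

Answer: Final position: (x=3, y=3)

Derivation:
Start: (x=3, y=3)
  < (left): (x=3, y=3) -> (x=2, y=3)
  > (right): (x=2, y=3) -> (x=3, y=3)
  > (right): blocked, stay at (x=3, y=3)
  < (left): (x=3, y=3) -> (x=2, y=3)
  > (right): (x=2, y=3) -> (x=3, y=3)
  v (down): blocked, stay at (x=3, y=3)
Final: (x=3, y=3)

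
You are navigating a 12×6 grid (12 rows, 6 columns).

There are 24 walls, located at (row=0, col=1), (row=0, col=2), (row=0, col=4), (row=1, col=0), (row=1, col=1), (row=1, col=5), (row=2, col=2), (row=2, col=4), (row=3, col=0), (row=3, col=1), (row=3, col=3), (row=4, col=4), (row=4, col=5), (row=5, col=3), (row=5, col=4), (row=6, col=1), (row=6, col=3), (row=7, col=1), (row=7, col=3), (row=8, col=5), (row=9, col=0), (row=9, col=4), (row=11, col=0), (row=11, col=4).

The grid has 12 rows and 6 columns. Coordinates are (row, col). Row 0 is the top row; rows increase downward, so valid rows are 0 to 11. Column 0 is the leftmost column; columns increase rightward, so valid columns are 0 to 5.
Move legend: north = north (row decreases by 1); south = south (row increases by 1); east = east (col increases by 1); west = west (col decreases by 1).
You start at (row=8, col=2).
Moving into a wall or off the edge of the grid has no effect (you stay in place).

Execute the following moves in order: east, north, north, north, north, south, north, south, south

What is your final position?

Start: (row=8, col=2)
  east (east): (row=8, col=2) -> (row=8, col=3)
  [×4]north (north): blocked, stay at (row=8, col=3)
  south (south): (row=8, col=3) -> (row=9, col=3)
  north (north): (row=9, col=3) -> (row=8, col=3)
  south (south): (row=8, col=3) -> (row=9, col=3)
  south (south): (row=9, col=3) -> (row=10, col=3)
Final: (row=10, col=3)

Answer: Final position: (row=10, col=3)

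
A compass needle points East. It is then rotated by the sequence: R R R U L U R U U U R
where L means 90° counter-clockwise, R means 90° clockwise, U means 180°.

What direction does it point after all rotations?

Answer: Final heading: West

Derivation:
Start: East
  R (right (90° clockwise)) -> South
  R (right (90° clockwise)) -> West
  R (right (90° clockwise)) -> North
  U (U-turn (180°)) -> South
  L (left (90° counter-clockwise)) -> East
  U (U-turn (180°)) -> West
  R (right (90° clockwise)) -> North
  U (U-turn (180°)) -> South
  U (U-turn (180°)) -> North
  U (U-turn (180°)) -> South
  R (right (90° clockwise)) -> West
Final: West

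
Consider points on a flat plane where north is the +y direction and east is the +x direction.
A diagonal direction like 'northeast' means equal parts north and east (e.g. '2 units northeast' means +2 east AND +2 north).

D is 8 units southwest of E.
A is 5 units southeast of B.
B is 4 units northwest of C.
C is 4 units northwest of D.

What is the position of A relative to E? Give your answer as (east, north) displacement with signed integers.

Answer: A is at (east=-11, north=-5) relative to E.

Derivation:
Place E at the origin (east=0, north=0).
  D is 8 units southwest of E: delta (east=-8, north=-8); D at (east=-8, north=-8).
  C is 4 units northwest of D: delta (east=-4, north=+4); C at (east=-12, north=-4).
  B is 4 units northwest of C: delta (east=-4, north=+4); B at (east=-16, north=0).
  A is 5 units southeast of B: delta (east=+5, north=-5); A at (east=-11, north=-5).
Therefore A relative to E: (east=-11, north=-5).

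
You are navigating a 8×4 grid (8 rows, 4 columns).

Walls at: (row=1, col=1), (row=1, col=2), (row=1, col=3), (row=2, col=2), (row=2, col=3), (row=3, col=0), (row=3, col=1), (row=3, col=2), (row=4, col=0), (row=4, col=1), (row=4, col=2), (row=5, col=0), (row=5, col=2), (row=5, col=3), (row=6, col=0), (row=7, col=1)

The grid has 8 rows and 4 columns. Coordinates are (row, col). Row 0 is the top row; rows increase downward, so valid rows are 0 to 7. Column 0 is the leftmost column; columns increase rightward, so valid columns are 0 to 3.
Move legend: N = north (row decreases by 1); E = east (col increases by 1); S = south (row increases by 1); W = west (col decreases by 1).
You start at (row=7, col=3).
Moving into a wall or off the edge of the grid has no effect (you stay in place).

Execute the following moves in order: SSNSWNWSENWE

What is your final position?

Answer: Final position: (row=6, col=2)

Derivation:
Start: (row=7, col=3)
  S (south): blocked, stay at (row=7, col=3)
  S (south): blocked, stay at (row=7, col=3)
  N (north): (row=7, col=3) -> (row=6, col=3)
  S (south): (row=6, col=3) -> (row=7, col=3)
  W (west): (row=7, col=3) -> (row=7, col=2)
  N (north): (row=7, col=2) -> (row=6, col=2)
  W (west): (row=6, col=2) -> (row=6, col=1)
  S (south): blocked, stay at (row=6, col=1)
  E (east): (row=6, col=1) -> (row=6, col=2)
  N (north): blocked, stay at (row=6, col=2)
  W (west): (row=6, col=2) -> (row=6, col=1)
  E (east): (row=6, col=1) -> (row=6, col=2)
Final: (row=6, col=2)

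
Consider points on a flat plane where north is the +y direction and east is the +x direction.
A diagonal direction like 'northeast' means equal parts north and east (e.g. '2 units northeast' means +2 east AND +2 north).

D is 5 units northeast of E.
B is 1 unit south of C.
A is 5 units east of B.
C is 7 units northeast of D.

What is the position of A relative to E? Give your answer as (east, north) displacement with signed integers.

Place E at the origin (east=0, north=0).
  D is 5 units northeast of E: delta (east=+5, north=+5); D at (east=5, north=5).
  C is 7 units northeast of D: delta (east=+7, north=+7); C at (east=12, north=12).
  B is 1 unit south of C: delta (east=+0, north=-1); B at (east=12, north=11).
  A is 5 units east of B: delta (east=+5, north=+0); A at (east=17, north=11).
Therefore A relative to E: (east=17, north=11).

Answer: A is at (east=17, north=11) relative to E.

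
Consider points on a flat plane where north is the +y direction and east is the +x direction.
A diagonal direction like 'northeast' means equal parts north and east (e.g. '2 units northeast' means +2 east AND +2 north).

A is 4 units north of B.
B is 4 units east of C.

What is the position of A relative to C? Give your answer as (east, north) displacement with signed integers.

Place C at the origin (east=0, north=0).
  B is 4 units east of C: delta (east=+4, north=+0); B at (east=4, north=0).
  A is 4 units north of B: delta (east=+0, north=+4); A at (east=4, north=4).
Therefore A relative to C: (east=4, north=4).

Answer: A is at (east=4, north=4) relative to C.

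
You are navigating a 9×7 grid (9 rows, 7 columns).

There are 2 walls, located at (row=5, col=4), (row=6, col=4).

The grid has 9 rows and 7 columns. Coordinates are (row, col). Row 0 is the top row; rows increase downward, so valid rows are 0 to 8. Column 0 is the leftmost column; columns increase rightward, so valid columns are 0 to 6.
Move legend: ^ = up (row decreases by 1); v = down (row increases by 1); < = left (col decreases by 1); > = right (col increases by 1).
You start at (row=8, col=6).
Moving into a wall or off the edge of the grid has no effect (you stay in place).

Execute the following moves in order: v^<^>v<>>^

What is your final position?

Start: (row=8, col=6)
  v (down): blocked, stay at (row=8, col=6)
  ^ (up): (row=8, col=6) -> (row=7, col=6)
  < (left): (row=7, col=6) -> (row=7, col=5)
  ^ (up): (row=7, col=5) -> (row=6, col=5)
  > (right): (row=6, col=5) -> (row=6, col=6)
  v (down): (row=6, col=6) -> (row=7, col=6)
  < (left): (row=7, col=6) -> (row=7, col=5)
  > (right): (row=7, col=5) -> (row=7, col=6)
  > (right): blocked, stay at (row=7, col=6)
  ^ (up): (row=7, col=6) -> (row=6, col=6)
Final: (row=6, col=6)

Answer: Final position: (row=6, col=6)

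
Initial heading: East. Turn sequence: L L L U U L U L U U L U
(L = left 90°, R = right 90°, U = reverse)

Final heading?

Start: East
  L (left (90° counter-clockwise)) -> North
  L (left (90° counter-clockwise)) -> West
  L (left (90° counter-clockwise)) -> South
  U (U-turn (180°)) -> North
  U (U-turn (180°)) -> South
  L (left (90° counter-clockwise)) -> East
  U (U-turn (180°)) -> West
  L (left (90° counter-clockwise)) -> South
  U (U-turn (180°)) -> North
  U (U-turn (180°)) -> South
  L (left (90° counter-clockwise)) -> East
  U (U-turn (180°)) -> West
Final: West

Answer: Final heading: West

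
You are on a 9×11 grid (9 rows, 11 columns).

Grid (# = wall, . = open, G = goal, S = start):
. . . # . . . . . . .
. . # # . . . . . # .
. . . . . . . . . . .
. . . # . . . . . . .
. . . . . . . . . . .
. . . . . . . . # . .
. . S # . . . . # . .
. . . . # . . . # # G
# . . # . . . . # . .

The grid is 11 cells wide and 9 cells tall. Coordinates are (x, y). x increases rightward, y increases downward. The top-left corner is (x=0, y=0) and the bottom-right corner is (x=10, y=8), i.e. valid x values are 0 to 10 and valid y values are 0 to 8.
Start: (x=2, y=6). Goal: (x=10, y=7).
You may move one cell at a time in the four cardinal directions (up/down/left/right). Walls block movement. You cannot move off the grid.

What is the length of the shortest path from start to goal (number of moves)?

Answer: Shortest path length: 13

Derivation:
BFS from (x=2, y=6) until reaching (x=10, y=7):
  Distance 0: (x=2, y=6)
  Distance 1: (x=2, y=5), (x=1, y=6), (x=2, y=7)
  Distance 2: (x=2, y=4), (x=1, y=5), (x=3, y=5), (x=0, y=6), (x=1, y=7), (x=3, y=7), (x=2, y=8)
  Distance 3: (x=2, y=3), (x=1, y=4), (x=3, y=4), (x=0, y=5), (x=4, y=5), (x=0, y=7), (x=1, y=8)
  Distance 4: (x=2, y=2), (x=1, y=3), (x=0, y=4), (x=4, y=4), (x=5, y=5), (x=4, y=6)
  Distance 5: (x=1, y=2), (x=3, y=2), (x=0, y=3), (x=4, y=3), (x=5, y=4), (x=6, y=5), (x=5, y=6)
  Distance 6: (x=1, y=1), (x=0, y=2), (x=4, y=2), (x=5, y=3), (x=6, y=4), (x=7, y=5), (x=6, y=6), (x=5, y=7)
  Distance 7: (x=1, y=0), (x=0, y=1), (x=4, y=1), (x=5, y=2), (x=6, y=3), (x=7, y=4), (x=7, y=6), (x=6, y=7), (x=5, y=8)
  Distance 8: (x=0, y=0), (x=2, y=0), (x=4, y=0), (x=5, y=1), (x=6, y=2), (x=7, y=3), (x=8, y=4), (x=7, y=7), (x=4, y=8), (x=6, y=8)
  Distance 9: (x=5, y=0), (x=6, y=1), (x=7, y=2), (x=8, y=3), (x=9, y=4), (x=7, y=8)
  Distance 10: (x=6, y=0), (x=7, y=1), (x=8, y=2), (x=9, y=3), (x=10, y=4), (x=9, y=5)
  Distance 11: (x=7, y=0), (x=8, y=1), (x=9, y=2), (x=10, y=3), (x=10, y=5), (x=9, y=6)
  Distance 12: (x=8, y=0), (x=10, y=2), (x=10, y=6)
  Distance 13: (x=9, y=0), (x=10, y=1), (x=10, y=7)  <- goal reached here
One shortest path (13 moves): (x=2, y=6) -> (x=2, y=5) -> (x=3, y=5) -> (x=4, y=5) -> (x=5, y=5) -> (x=6, y=5) -> (x=7, y=5) -> (x=7, y=4) -> (x=8, y=4) -> (x=9, y=4) -> (x=10, y=4) -> (x=10, y=5) -> (x=10, y=6) -> (x=10, y=7)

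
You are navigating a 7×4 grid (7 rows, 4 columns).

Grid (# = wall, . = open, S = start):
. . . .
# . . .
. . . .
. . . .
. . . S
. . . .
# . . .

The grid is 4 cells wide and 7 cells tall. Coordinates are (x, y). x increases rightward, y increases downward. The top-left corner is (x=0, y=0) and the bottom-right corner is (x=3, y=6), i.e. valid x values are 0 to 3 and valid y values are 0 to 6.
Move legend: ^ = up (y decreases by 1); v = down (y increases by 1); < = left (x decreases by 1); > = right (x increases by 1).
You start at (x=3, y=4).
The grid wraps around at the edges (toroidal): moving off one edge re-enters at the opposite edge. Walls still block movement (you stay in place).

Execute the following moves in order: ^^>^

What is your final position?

Start: (x=3, y=4)
  ^ (up): (x=3, y=4) -> (x=3, y=3)
  ^ (up): (x=3, y=3) -> (x=3, y=2)
  > (right): (x=3, y=2) -> (x=0, y=2)
  ^ (up): blocked, stay at (x=0, y=2)
Final: (x=0, y=2)

Answer: Final position: (x=0, y=2)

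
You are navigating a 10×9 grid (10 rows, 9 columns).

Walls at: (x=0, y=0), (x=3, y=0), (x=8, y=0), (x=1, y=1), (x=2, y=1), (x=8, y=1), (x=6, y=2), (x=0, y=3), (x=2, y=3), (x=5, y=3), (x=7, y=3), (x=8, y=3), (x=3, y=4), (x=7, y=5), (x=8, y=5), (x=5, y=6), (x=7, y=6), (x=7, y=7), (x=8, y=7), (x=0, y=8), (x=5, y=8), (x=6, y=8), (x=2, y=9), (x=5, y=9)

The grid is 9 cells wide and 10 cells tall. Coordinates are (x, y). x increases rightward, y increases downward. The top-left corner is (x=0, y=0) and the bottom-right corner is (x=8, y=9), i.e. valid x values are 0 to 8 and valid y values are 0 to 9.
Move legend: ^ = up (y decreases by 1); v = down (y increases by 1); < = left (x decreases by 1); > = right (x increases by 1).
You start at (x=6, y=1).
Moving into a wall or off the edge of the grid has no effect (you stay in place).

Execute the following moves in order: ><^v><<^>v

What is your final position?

Answer: Final position: (x=6, y=1)

Derivation:
Start: (x=6, y=1)
  > (right): (x=6, y=1) -> (x=7, y=1)
  < (left): (x=7, y=1) -> (x=6, y=1)
  ^ (up): (x=6, y=1) -> (x=6, y=0)
  v (down): (x=6, y=0) -> (x=6, y=1)
  > (right): (x=6, y=1) -> (x=7, y=1)
  < (left): (x=7, y=1) -> (x=6, y=1)
  < (left): (x=6, y=1) -> (x=5, y=1)
  ^ (up): (x=5, y=1) -> (x=5, y=0)
  > (right): (x=5, y=0) -> (x=6, y=0)
  v (down): (x=6, y=0) -> (x=6, y=1)
Final: (x=6, y=1)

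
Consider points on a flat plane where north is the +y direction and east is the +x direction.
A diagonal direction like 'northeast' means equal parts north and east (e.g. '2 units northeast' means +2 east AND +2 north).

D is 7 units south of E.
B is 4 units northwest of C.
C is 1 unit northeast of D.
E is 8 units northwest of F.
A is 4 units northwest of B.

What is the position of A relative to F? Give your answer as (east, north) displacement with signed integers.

Place F at the origin (east=0, north=0).
  E is 8 units northwest of F: delta (east=-8, north=+8); E at (east=-8, north=8).
  D is 7 units south of E: delta (east=+0, north=-7); D at (east=-8, north=1).
  C is 1 unit northeast of D: delta (east=+1, north=+1); C at (east=-7, north=2).
  B is 4 units northwest of C: delta (east=-4, north=+4); B at (east=-11, north=6).
  A is 4 units northwest of B: delta (east=-4, north=+4); A at (east=-15, north=10).
Therefore A relative to F: (east=-15, north=10).

Answer: A is at (east=-15, north=10) relative to F.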